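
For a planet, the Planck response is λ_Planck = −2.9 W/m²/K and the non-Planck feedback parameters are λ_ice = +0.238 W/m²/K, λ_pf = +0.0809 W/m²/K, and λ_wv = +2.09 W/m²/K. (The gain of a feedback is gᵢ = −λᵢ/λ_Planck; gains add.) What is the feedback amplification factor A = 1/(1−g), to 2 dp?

5.91

Convert to gains: g_ice = 0.238/2.9 = 0.08207; g_pf = 0.0809/2.9 = 0.0279; g_wv = 2.09/2.9 = 0.7207.
Total gain g = 0.83067.
A = 1/(1 − 0.83067) = 5.91.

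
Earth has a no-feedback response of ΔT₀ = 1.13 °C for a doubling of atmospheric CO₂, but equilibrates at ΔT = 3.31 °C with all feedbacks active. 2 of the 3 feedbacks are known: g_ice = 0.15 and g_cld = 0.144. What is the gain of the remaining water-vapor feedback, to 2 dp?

0.36

Amplification A = ΔT/ΔT₀ = 3.31/1.13 = 2.929.
Total gain g = 1 − 1/A = 1 − 1/2.929 = 0.6586.
Known gains sum to 0.15 + 0.144 = 0.294.
g_wv = 0.6586 − 0.294 = 0.36.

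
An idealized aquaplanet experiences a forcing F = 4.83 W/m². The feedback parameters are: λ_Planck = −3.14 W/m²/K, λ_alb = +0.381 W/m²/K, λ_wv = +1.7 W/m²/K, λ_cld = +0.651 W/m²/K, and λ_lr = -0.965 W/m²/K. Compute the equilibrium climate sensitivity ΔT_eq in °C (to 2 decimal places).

Net feedback parameter λ = (−3.14) + (+0.381) + (+1.7) + (+0.651) + (-0.965) = -1.373 W/m²/K.
ΔT = −F/λ = −4.83/(-1.373) = 3.52 °C.

3.52 °C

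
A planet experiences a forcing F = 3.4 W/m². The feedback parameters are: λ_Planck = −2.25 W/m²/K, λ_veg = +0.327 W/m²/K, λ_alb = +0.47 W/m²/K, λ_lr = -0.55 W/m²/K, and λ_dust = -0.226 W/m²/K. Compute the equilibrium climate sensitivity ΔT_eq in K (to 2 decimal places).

1.53 K

Net feedback parameter λ = (−2.25) + (+0.327) + (+0.47) + (-0.55) + (-0.226) = -2.229 W/m²/K.
ΔT = −F/λ = −3.4/(-2.229) = 1.53 K.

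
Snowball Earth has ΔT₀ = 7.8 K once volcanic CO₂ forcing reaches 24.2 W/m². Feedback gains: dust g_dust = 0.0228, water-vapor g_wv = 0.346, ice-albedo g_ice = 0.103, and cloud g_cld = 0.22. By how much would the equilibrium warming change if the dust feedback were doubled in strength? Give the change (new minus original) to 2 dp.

2.02 K

Original: g = 0.6918, ΔT = 7.8/(1−0.6918) = 25.3082 K.
With doubled dust: g' = 0.7146, ΔT' = 7.8/(1−0.7146) = 27.3301 K.
Change = 27.3301 − 25.3082 = 2.02 K.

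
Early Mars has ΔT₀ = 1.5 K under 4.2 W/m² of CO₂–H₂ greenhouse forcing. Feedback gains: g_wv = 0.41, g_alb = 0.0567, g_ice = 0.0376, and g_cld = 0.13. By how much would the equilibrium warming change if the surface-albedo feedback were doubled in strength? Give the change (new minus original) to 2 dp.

Original: g = 0.6343, ΔT = 1.5/(1−0.6343) = 4.1017 K.
With doubled surface-albedo: g' = 0.691, ΔT' = 1.5/(1−0.691) = 4.8544 K.
Change = 4.8544 − 4.1017 = 0.75 K.

0.75 K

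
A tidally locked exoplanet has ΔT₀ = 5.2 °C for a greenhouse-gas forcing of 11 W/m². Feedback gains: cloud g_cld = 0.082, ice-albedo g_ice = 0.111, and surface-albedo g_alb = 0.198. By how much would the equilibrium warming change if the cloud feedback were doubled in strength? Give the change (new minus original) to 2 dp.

1.33 °C

Original: g = 0.391, ΔT = 5.2/(1−0.391) = 8.5386 °C.
With doubled cloud: g' = 0.473, ΔT' = 5.2/(1−0.473) = 9.8672 °C.
Change = 9.8672 − 8.5386 = 1.33 °C.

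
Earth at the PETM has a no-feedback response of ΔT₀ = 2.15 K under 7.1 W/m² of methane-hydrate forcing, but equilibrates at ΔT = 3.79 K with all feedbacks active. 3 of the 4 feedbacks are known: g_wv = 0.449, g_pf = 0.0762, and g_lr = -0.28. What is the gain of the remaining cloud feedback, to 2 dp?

0.19

Amplification A = ΔT/ΔT₀ = 3.79/2.15 = 1.763.
Total gain g = 1 − 1/A = 1 − 1/1.763 = 0.4328.
Known gains sum to 0.449 + 0.0762 − 0.28 = 0.2452.
g_cld = 0.4328 − 0.2452 = 0.19.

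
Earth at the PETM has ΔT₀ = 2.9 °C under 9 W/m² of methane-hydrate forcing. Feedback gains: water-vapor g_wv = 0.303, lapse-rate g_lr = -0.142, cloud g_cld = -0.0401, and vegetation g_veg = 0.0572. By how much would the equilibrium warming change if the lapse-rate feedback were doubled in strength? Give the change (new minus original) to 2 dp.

-0.52 °C

Original: g = 0.1781, ΔT = 2.9/(1−0.1781) = 3.5284 °C.
With doubled lapse-rate: g' = 0.0361, ΔT' = 2.9/(1−0.0361) = 3.0086 °C.
Change = 3.0086 − 3.5284 = -0.52 °C.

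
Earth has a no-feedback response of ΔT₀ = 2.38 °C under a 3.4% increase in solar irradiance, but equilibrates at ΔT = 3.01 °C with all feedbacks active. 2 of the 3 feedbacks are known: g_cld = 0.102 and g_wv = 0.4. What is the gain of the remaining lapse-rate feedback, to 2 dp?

Amplification A = ΔT/ΔT₀ = 3.01/2.38 = 1.265.
Total gain g = 1 − 1/A = 1 − 1/1.265 = 0.2095.
Known gains sum to 0.102 + 0.4 = 0.502.
g_lr = 0.2095 − 0.502 = -0.29.

-0.29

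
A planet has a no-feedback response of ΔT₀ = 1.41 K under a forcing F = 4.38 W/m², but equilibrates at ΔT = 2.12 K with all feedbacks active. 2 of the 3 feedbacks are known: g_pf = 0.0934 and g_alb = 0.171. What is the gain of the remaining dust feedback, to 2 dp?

Amplification A = ΔT/ΔT₀ = 2.12/1.41 = 1.504.
Total gain g = 1 − 1/A = 1 − 1/1.504 = 0.3351.
Known gains sum to 0.0934 + 0.171 = 0.2644.
g_dust = 0.3351 − 0.2644 = 0.07.

0.07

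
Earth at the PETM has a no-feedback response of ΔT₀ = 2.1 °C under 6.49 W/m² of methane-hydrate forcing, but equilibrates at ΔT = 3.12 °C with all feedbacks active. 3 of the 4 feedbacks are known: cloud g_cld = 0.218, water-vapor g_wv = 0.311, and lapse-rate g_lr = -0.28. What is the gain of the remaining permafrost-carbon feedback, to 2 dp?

0.08

Amplification A = ΔT/ΔT₀ = 3.12/2.1 = 1.486.
Total gain g = 1 − 1/A = 1 − 1/1.486 = 0.3271.
Known gains sum to 0.218 + 0.311 − 0.28 = 0.249.
g_pf = 0.3271 − 0.249 = 0.08.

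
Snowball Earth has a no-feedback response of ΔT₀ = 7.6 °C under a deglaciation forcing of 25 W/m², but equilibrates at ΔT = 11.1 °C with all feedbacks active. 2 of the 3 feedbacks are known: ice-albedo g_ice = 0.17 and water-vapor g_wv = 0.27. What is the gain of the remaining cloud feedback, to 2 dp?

Amplification A = ΔT/ΔT₀ = 11.1/7.6 = 1.461.
Total gain g = 1 − 1/A = 1 − 1/1.461 = 0.3155.
Known gains sum to 0.17 + 0.27 = 0.44.
g_cld = 0.3155 − 0.44 = -0.12.

-0.12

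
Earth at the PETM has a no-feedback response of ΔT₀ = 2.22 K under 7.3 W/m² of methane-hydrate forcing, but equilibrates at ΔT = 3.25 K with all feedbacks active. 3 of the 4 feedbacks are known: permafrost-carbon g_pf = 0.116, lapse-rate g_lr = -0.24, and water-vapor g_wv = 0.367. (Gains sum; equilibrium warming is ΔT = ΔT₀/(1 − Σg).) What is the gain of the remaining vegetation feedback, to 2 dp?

Amplification A = ΔT/ΔT₀ = 3.25/2.22 = 1.464.
Total gain g = 1 − 1/A = 1 − 1/1.464 = 0.3169.
Known gains sum to 0.116 − 0.24 + 0.367 = 0.243.
g_veg = 0.3169 − 0.243 = 0.07.

0.07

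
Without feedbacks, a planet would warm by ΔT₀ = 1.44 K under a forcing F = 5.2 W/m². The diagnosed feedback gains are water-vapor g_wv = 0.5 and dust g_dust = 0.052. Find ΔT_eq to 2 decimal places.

3.21 K

Total gain g = 0.5 + 0.052 = 0.552.
Amplification A = 1/(1 − 0.552) = 2.232.
ΔT = 1.44 × 2.232 = 3.21 K.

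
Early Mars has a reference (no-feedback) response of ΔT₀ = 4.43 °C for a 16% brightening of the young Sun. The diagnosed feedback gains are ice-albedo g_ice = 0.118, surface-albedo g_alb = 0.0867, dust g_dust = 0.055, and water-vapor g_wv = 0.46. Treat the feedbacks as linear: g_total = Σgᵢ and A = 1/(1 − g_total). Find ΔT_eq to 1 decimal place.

15.8 °C

Total gain g = 0.118 + 0.0867 + 0.055 + 0.46 = 0.7197.
Amplification A = 1/(1 − 0.7197) = 3.568.
ΔT = 4.43 × 3.568 = 15.8 °C.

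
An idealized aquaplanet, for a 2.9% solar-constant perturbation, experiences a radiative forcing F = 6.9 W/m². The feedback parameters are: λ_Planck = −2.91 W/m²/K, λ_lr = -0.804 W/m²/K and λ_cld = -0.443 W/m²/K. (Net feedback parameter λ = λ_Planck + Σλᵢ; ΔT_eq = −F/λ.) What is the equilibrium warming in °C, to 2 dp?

1.66 °C

Net feedback parameter λ = (−2.91) + (-0.804) + (-0.443) = -4.157 W/m²/K.
ΔT = −F/λ = −6.9/(-4.157) = 1.66 °C.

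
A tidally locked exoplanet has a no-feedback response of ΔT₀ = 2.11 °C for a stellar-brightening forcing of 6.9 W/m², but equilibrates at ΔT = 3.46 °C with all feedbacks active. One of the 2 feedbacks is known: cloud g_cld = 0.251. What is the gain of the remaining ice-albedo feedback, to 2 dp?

0.14

Amplification A = ΔT/ΔT₀ = 3.46/2.11 = 1.64.
Total gain g = 1 − 1/A = 1 − 1/1.64 = 0.3902.
The known gain is 0.251.
g_ice = 0.3902 − 0.251 = 0.14.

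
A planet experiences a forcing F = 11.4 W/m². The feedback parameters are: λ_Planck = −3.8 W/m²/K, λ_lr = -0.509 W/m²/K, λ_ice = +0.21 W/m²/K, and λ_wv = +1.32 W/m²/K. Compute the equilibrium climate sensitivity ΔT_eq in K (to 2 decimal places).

4.10 K

Net feedback parameter λ = (−3.8) + (-0.509) + (+0.21) + (+1.32) = -2.779 W/m²/K.
ΔT = −F/λ = −11.4/(-2.779) = 4.10 K.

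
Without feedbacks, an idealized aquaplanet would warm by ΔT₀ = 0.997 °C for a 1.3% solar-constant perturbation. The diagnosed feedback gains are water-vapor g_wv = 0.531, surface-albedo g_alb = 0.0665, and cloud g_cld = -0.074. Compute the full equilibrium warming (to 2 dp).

Total gain g = 0.531 + 0.0665 − 0.074 = 0.5235.
Amplification A = 1/(1 − 0.5235) = 2.099.
ΔT = 0.997 × 2.099 = 2.09 °C.

2.09 °C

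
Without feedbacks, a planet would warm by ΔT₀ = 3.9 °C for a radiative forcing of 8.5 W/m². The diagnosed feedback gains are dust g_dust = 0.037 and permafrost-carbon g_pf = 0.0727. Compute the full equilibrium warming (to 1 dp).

4.4 °C

Total gain g = 0.037 + 0.0727 = 0.1097.
Amplification A = 1/(1 − 0.1097) = 1.123.
ΔT = 3.9 × 1.123 = 4.4 °C.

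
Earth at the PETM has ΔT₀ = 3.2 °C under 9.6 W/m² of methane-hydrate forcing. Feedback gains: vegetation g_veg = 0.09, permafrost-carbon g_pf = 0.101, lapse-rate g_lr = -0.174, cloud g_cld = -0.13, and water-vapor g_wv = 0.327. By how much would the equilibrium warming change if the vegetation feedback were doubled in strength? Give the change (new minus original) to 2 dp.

Original: g = 0.214, ΔT = 3.2/(1−0.214) = 4.0712 °C.
With doubled vegetation: g' = 0.304, ΔT' = 3.2/(1−0.304) = 4.5977 °C.
Change = 4.5977 − 4.0712 = 0.53 °C.

0.53 °C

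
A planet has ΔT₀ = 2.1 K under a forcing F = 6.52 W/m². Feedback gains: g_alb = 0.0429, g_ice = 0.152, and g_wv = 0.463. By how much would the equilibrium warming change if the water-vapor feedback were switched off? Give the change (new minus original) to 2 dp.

-3.53 K

Original: g = 0.6579, ΔT = 2.1/(1−0.6579) = 6.1386 K.
Without water-vapor: g' = 0.1949, ΔT' = 2.1/(1−0.1949) = 2.6084 K.
Change = 2.6084 − 6.1386 = -3.53 K.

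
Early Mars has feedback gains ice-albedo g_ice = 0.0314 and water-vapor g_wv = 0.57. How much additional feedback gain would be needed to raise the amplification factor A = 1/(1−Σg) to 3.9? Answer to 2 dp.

Current total gain = 0.6014.
Target gain for A = 3.9: g* = 1 − 1/3.9 = 0.7436.
Additional gain needed = 0.7436 − 0.6014 = 0.14.

0.14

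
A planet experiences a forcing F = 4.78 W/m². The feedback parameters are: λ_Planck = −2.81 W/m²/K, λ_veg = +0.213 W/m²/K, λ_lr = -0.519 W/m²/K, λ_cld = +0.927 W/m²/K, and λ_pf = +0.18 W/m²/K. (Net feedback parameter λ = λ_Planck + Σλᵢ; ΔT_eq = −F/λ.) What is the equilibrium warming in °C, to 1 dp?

Net feedback parameter λ = (−2.81) + (+0.213) + (-0.519) + (+0.927) + (+0.18) = -2.009 W/m²/K.
ΔT = −F/λ = −4.78/(-2.009) = 2.4 °C.

2.4 °C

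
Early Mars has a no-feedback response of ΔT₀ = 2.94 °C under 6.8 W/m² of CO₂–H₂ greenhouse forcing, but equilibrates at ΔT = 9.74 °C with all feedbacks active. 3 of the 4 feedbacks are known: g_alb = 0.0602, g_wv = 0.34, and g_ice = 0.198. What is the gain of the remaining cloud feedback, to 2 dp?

Amplification A = ΔT/ΔT₀ = 9.74/2.94 = 3.313.
Total gain g = 1 − 1/A = 1 − 1/3.313 = 0.6982.
Known gains sum to 0.0602 + 0.34 + 0.198 = 0.5982.
g_cld = 0.6982 − 0.5982 = 0.10.

0.10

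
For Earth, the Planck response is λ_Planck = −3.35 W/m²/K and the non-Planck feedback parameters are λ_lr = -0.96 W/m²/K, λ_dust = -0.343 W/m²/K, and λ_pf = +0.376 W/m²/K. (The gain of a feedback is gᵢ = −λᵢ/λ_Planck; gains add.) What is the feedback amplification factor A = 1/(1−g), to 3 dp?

Convert to gains: g_lr = -0.96/3.35 = -0.2866; g_dust = -0.343/3.35 = -0.1024; g_pf = 0.376/3.35 = 0.1122.
Total gain g = -0.2768.
A = 1/(1 + 0.2768) = 0.783.

0.783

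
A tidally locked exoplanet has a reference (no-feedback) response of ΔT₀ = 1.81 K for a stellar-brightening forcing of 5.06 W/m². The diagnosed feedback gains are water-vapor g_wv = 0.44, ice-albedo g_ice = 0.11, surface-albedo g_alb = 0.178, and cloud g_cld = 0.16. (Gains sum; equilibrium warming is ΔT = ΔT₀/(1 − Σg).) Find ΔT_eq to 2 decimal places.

Total gain g = 0.44 + 0.11 + 0.178 + 0.16 = 0.888.
Amplification A = 1/(1 − 0.888) = 8.929.
ΔT = 1.81 × 8.929 = 16.16 K.

16.16 K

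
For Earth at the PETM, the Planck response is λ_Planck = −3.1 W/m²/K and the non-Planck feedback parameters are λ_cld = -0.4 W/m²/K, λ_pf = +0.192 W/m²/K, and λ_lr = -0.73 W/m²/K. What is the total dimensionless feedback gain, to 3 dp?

Convert to gains: g_cld = -0.4/3.1 = -0.129; g_pf = 0.192/3.1 = 0.06194; g_lr = -0.73/3.1 = -0.2355.
Total gain g = -0.30256.

-0.303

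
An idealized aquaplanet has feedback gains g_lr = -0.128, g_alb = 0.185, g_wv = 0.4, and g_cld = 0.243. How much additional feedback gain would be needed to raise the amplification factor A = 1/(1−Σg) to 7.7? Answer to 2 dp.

Current total gain = 0.7.
Target gain for A = 7.7: g* = 1 − 1/7.7 = 0.8701.
Additional gain needed = 0.8701 − 0.7 = 0.17.

0.17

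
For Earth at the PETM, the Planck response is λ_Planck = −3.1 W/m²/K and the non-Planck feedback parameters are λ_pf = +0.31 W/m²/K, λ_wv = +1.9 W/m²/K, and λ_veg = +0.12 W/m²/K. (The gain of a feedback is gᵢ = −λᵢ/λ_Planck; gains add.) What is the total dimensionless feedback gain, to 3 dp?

0.752

Convert to gains: g_pf = 0.31/3.1 = 0.1; g_wv = 1.9/3.1 = 0.6129; g_veg = 0.12/3.1 = 0.03871.
Total gain g = 0.75161.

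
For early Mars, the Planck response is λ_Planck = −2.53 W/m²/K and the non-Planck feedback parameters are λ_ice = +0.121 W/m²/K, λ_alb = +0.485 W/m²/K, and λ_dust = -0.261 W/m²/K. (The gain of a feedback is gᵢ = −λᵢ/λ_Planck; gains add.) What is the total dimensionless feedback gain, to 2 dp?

Convert to gains: g_ice = 0.121/2.53 = 0.04783; g_alb = 0.485/2.53 = 0.1917; g_dust = -0.261/2.53 = -0.1032.
Total gain g = 0.13633.

0.14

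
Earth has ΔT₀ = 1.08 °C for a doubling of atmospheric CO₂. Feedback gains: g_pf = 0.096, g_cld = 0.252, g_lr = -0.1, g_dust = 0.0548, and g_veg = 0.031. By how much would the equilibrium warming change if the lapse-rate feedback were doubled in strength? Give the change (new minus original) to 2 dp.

-0.21 °C

Original: g = 0.3338, ΔT = 1.08/(1−0.3338) = 1.6211 °C.
With doubled lapse-rate: g' = 0.2338, ΔT' = 1.08/(1−0.2338) = 1.4096 °C.
Change = 1.4096 − 1.6211 = -0.21 °C.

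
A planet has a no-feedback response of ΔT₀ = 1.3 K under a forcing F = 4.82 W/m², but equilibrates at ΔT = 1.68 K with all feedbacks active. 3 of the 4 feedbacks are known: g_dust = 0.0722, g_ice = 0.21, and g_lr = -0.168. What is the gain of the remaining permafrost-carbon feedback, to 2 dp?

0.11

Amplification A = ΔT/ΔT₀ = 1.68/1.3 = 1.292.
Total gain g = 1 − 1/A = 1 − 1/1.292 = 0.226.
Known gains sum to 0.0722 + 0.21 − 0.168 = 0.1142.
g_pf = 0.226 − 0.1142 = 0.11.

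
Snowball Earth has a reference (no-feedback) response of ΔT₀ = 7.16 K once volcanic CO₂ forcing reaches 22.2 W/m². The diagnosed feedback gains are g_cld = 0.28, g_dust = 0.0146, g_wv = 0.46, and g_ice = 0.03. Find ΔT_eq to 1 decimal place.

33.2 K

Total gain g = 0.28 + 0.0146 + 0.46 + 0.03 = 0.7846.
Amplification A = 1/(1 − 0.7846) = 4.643.
ΔT = 7.16 × 4.643 = 33.2 K.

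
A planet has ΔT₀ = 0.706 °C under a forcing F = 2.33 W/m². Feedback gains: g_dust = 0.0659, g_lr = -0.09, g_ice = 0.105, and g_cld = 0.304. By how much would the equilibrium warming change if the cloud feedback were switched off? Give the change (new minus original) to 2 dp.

-0.38 °C

Original: g = 0.3849, ΔT = 0.706/(1−0.3849) = 1.1478 °C.
Without cloud: g' = 0.0809, ΔT' = 0.706/(1−0.0809) = 0.7681 °C.
Change = 0.7681 − 1.1478 = -0.38 °C.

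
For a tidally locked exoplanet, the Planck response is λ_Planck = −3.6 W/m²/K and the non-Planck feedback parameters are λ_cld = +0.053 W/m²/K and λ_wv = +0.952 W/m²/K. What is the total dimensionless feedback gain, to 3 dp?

0.279

Convert to gains: g_cld = 0.053/3.6 = 0.01472; g_wv = 0.952/3.6 = 0.2644.
Total gain g = 0.27912.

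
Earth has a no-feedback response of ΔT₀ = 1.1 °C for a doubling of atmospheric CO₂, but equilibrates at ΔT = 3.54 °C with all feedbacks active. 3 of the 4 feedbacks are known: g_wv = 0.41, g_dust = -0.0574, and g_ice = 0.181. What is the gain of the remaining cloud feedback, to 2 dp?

0.16

Amplification A = ΔT/ΔT₀ = 3.54/1.1 = 3.218.
Total gain g = 1 − 1/A = 1 − 1/3.218 = 0.6892.
Known gains sum to 0.41 − 0.0574 + 0.181 = 0.5336.
g_cld = 0.6892 − 0.5336 = 0.16.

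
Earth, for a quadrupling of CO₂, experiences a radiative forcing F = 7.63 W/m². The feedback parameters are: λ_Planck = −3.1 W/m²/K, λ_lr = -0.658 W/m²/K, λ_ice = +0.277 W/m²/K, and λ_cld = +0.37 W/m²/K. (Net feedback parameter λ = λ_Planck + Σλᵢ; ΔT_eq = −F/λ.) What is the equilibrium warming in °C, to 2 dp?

2.45 °C

Net feedback parameter λ = (−3.1) + (-0.658) + (+0.277) + (+0.37) = -3.111 W/m²/K.
ΔT = −F/λ = −7.63/(-3.111) = 2.45 °C.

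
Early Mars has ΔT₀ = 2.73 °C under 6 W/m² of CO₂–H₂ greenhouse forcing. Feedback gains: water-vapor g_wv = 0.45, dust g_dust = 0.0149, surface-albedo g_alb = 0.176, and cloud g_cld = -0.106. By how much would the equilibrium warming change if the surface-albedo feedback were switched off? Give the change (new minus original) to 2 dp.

Original: g = 0.5349, ΔT = 2.73/(1−0.5349) = 5.8697 °C.
Without surface-albedo: g' = 0.3589, ΔT' = 2.73/(1−0.3589) = 4.2583 °C.
Change = 4.2583 − 5.8697 = -1.61 °C.

-1.61 °C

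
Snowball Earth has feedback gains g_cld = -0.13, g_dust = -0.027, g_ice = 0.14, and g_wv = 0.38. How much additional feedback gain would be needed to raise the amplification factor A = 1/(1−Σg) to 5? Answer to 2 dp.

Current total gain = 0.363.
Target gain for A = 5: g* = 1 − 1/5 = 0.8.
Additional gain needed = 0.8 − 0.363 = 0.44.

0.44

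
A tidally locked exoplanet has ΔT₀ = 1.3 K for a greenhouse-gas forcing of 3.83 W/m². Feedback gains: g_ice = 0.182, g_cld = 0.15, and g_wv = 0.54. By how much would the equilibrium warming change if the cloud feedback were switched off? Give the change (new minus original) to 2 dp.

Original: g = 0.872, ΔT = 1.3/(1−0.872) = 10.1562 K.
Without cloud: g' = 0.722, ΔT' = 1.3/(1−0.722) = 4.6763 K.
Change = 4.6763 − 10.1562 = -5.48 K.

-5.48 K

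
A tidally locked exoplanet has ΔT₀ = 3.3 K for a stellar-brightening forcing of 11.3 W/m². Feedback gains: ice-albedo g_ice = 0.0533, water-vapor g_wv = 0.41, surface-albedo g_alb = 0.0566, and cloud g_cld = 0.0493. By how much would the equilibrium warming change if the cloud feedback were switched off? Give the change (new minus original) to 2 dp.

Original: g = 0.5692, ΔT = 3.3/(1−0.5692) = 7.6602 K.
Without cloud: g' = 0.5199, ΔT' = 3.3/(1−0.5199) = 6.8736 K.
Change = 6.8736 − 7.6602 = -0.79 K.

-0.79 K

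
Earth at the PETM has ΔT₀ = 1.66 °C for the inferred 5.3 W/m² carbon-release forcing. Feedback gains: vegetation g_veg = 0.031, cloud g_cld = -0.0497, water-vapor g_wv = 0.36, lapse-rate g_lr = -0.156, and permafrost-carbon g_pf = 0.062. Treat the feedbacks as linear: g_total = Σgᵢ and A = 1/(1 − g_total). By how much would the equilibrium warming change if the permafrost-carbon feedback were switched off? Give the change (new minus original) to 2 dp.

Original: g = 0.2473, ΔT = 1.66/(1−0.2473) = 2.2054 °C.
Without permafrost-carbon: g' = 0.1853, ΔT' = 1.66/(1−0.1853) = 2.0376 °C.
Change = 2.0376 − 2.2054 = -0.17 °C.

-0.17 °C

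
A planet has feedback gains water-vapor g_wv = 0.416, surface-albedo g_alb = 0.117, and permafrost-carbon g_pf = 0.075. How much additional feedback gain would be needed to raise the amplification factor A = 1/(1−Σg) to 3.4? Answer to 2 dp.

0.10

Current total gain = 0.608.
Target gain for A = 3.4: g* = 1 − 1/3.4 = 0.7059.
Additional gain needed = 0.7059 − 0.608 = 0.10.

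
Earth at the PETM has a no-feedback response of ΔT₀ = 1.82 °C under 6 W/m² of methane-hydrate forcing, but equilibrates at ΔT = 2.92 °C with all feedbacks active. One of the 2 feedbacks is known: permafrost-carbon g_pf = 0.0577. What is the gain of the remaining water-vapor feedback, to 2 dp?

Amplification A = ΔT/ΔT₀ = 2.92/1.82 = 1.604.
Total gain g = 1 − 1/A = 1 − 1/1.604 = 0.3766.
The known gain is 0.0577.
g_wv = 0.3766 − 0.0577 = 0.32.

0.32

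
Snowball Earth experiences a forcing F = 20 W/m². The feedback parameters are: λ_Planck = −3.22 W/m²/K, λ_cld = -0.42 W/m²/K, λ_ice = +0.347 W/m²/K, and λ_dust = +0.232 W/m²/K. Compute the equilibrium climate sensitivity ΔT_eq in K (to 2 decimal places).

Net feedback parameter λ = (−3.22) + (-0.42) + (+0.347) + (+0.232) = -3.061 W/m²/K.
ΔT = −F/λ = −20/(-3.061) = 6.53 K.

6.53 K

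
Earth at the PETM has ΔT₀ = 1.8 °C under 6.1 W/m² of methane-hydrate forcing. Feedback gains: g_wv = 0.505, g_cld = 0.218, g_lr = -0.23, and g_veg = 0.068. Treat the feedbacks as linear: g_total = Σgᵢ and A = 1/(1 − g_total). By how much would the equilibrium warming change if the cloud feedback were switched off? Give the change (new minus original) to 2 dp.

Original: g = 0.561, ΔT = 1.8/(1−0.561) = 4.1002 °C.
Without cloud: g' = 0.343, ΔT' = 1.8/(1−0.343) = 2.7397 °C.
Change = 2.7397 − 4.1002 = -1.36 °C.

-1.36 °C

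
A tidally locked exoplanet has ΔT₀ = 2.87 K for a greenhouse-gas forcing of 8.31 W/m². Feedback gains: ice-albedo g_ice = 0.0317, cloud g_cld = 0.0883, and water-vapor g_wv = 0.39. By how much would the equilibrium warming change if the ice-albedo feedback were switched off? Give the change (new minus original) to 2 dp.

Original: g = 0.51, ΔT = 2.87/(1−0.51) = 5.8571 K.
Without ice-albedo: g' = 0.4783, ΔT' = 2.87/(1−0.4783) = 5.5012 K.
Change = 5.5012 − 5.8571 = -0.36 K.

-0.36 K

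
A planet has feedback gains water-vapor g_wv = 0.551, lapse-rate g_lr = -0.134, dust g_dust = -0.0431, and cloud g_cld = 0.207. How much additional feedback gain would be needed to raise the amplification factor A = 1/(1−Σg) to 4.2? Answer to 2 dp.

0.18

Current total gain = 0.5809.
Target gain for A = 4.2: g* = 1 − 1/4.2 = 0.7619.
Additional gain needed = 0.7619 − 0.5809 = 0.18.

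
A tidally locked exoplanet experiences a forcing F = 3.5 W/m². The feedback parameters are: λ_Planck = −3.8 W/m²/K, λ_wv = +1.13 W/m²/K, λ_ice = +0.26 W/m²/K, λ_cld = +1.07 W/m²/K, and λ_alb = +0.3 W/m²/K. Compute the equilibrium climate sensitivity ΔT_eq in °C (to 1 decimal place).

3.4 °C

Net feedback parameter λ = (−3.8) + (+1.13) + (+0.26) + (+1.07) + (+0.3) = -1.04 W/m²/K.
ΔT = −F/λ = −3.5/(-1.04) = 3.4 °C.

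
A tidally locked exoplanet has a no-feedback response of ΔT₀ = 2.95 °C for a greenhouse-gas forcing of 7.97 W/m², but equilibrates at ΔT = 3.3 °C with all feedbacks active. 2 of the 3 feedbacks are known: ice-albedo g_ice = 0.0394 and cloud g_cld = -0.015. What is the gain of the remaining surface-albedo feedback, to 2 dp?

0.08

Amplification A = ΔT/ΔT₀ = 3.3/2.95 = 1.119.
Total gain g = 1 − 1/A = 1 − 1/1.119 = 0.1063.
Known gains sum to 0.0394 − 0.015 = 0.0244.
g_alb = 0.1063 − 0.0244 = 0.08.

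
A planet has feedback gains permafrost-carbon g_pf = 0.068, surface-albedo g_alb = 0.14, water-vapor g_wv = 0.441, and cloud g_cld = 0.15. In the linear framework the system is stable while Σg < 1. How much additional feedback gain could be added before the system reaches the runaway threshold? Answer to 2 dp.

Current total gain = 0.068 + 0.14 + 0.441 + 0.15 = 0.799.
Margin to runaway = 1 − 0.799 = 0.20.

0.20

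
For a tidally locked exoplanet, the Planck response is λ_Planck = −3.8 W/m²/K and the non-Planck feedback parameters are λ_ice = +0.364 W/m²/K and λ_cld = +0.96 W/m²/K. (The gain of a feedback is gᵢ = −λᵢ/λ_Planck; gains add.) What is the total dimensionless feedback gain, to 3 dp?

0.348

Convert to gains: g_ice = 0.364/3.8 = 0.09579; g_cld = 0.96/3.8 = 0.2526.
Total gain g = 0.34839.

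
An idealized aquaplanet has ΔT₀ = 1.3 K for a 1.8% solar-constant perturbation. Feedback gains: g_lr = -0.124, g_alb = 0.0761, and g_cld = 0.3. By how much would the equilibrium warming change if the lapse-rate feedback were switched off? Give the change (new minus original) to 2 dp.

0.35 K

Original: g = 0.2521, ΔT = 1.3/(1−0.2521) = 1.7382 K.
Without lapse-rate: g' = 0.3761, ΔT' = 1.3/(1−0.3761) = 2.0837 K.
Change = 2.0837 − 1.7382 = 0.35 K.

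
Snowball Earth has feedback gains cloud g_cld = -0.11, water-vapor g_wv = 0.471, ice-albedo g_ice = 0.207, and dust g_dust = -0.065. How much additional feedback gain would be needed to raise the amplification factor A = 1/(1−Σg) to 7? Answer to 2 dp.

0.35

Current total gain = 0.503.
Target gain for A = 7: g* = 1 − 1/7 = 0.8571.
Additional gain needed = 0.8571 − 0.503 = 0.35.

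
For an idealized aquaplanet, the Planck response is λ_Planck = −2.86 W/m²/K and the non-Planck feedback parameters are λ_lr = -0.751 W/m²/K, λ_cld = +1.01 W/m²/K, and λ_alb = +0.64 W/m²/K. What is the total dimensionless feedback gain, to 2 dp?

Convert to gains: g_lr = -0.751/2.86 = -0.2626; g_cld = 1.01/2.86 = 0.3531; g_alb = 0.64/2.86 = 0.2238.
Total gain g = 0.3143.

0.31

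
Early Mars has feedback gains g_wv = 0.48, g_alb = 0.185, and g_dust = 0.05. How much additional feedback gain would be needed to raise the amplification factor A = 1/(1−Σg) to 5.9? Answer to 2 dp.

0.12

Current total gain = 0.715.
Target gain for A = 5.9: g* = 1 − 1/5.9 = 0.8305.
Additional gain needed = 0.8305 − 0.715 = 0.12.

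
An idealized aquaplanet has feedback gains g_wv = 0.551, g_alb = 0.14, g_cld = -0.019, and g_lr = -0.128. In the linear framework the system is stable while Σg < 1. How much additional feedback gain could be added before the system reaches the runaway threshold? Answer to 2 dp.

Current total gain = 0.551 + 0.14 − 0.019 − 0.128 = 0.544.
Margin to runaway = 1 − 0.544 = 0.46.

0.46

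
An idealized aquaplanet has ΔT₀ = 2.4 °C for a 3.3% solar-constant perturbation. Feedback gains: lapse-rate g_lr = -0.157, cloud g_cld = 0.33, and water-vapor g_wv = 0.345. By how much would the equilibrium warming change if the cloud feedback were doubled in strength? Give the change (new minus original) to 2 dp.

Original: g = 0.518, ΔT = 2.4/(1−0.518) = 4.9793 °C.
With doubled cloud: g' = 0.848, ΔT' = 2.4/(1−0.848) = 15.7895 °C.
Change = 15.7895 − 4.9793 = 10.81 °C.

10.81 °C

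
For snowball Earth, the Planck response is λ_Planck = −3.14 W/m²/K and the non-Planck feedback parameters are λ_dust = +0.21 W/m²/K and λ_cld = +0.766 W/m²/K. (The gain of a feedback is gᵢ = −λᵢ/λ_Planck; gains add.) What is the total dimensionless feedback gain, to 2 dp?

Convert to gains: g_dust = 0.21/3.14 = 0.06688; g_cld = 0.766/3.14 = 0.2439.
Total gain g = 0.31078.

0.31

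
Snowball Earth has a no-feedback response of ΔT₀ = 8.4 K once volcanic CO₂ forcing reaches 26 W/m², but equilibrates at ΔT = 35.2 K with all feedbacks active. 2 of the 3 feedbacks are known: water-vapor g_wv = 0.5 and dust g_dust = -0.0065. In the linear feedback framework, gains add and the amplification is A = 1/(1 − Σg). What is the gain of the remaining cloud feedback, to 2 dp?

Amplification A = ΔT/ΔT₀ = 35.2/8.4 = 4.19.
Total gain g = 1 − 1/A = 1 − 1/4.19 = 0.7613.
Known gains sum to 0.5 − 0.0065 = 0.4935.
g_cld = 0.7613 − 0.4935 = 0.27.

0.27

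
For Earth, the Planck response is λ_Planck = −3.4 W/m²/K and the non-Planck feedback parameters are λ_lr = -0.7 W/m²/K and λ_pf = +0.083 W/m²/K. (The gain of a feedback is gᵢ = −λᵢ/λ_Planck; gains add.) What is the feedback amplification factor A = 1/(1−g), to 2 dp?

Convert to gains: g_lr = -0.7/3.4 = -0.2059; g_pf = 0.083/3.4 = 0.02441.
Total gain g = -0.18149.
A = 1/(1 + 0.18149) = 0.85.

0.85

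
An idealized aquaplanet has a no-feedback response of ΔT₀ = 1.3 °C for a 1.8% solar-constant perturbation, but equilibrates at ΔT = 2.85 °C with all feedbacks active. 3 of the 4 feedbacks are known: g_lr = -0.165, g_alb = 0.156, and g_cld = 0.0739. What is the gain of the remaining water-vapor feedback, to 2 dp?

Amplification A = ΔT/ΔT₀ = 2.85/1.3 = 2.192.
Total gain g = 1 − 1/A = 1 − 1/2.192 = 0.5438.
Known gains sum to -0.165 + 0.156 + 0.0739 = 0.0649.
g_wv = 0.5438 − 0.0649 = 0.48.

0.48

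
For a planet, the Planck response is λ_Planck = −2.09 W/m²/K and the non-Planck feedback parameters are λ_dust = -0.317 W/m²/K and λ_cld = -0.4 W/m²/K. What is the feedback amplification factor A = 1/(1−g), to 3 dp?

0.745

Convert to gains: g_dust = -0.317/2.09 = -0.1517; g_cld = -0.4/2.09 = -0.1914.
Total gain g = -0.3431.
A = 1/(1 + 0.3431) = 0.745.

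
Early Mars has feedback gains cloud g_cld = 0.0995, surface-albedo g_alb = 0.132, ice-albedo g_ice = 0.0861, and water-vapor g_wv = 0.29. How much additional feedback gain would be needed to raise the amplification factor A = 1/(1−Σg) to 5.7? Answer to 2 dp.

0.22

Current total gain = 0.6076.
Target gain for A = 5.7: g* = 1 − 1/5.7 = 0.8246.
Additional gain needed = 0.8246 − 0.6076 = 0.22.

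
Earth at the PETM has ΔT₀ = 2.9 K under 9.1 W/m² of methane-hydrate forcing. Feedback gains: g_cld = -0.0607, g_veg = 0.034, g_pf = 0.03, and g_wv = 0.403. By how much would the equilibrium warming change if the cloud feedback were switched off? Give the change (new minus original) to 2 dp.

0.56 K

Original: g = 0.4063, ΔT = 2.9/(1−0.4063) = 4.8846 K.
Without cloud: g' = 0.467, ΔT' = 2.9/(1−0.467) = 5.4409 K.
Change = 5.4409 − 4.8846 = 0.56 K.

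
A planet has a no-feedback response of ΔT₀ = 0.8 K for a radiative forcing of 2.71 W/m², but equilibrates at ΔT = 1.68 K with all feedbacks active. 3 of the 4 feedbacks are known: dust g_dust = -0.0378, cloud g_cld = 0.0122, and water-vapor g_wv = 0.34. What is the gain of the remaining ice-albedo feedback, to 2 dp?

0.21

Amplification A = ΔT/ΔT₀ = 1.68/0.8 = 2.1.
Total gain g = 1 − 1/A = 1 − 1/2.1 = 0.5238.
Known gains sum to -0.0378 + 0.0122 + 0.34 = 0.3144.
g_ice = 0.5238 − 0.3144 = 0.21.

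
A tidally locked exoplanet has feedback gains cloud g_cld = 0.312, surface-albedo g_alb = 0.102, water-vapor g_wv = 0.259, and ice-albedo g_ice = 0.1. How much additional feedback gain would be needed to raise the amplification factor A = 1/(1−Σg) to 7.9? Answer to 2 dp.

Current total gain = 0.773.
Target gain for A = 7.9: g* = 1 − 1/7.9 = 0.8734.
Additional gain needed = 0.8734 − 0.773 = 0.10.

0.10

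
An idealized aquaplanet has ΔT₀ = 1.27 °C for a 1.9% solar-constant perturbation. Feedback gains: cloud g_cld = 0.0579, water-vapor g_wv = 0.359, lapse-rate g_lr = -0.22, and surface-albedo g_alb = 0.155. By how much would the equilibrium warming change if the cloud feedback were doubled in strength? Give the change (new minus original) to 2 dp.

0.19 °C

Original: g = 0.3519, ΔT = 1.27/(1−0.3519) = 1.9596 °C.
With doubled cloud: g' = 0.4098, ΔT' = 1.27/(1−0.4098) = 2.1518 °C.
Change = 2.1518 − 1.9596 = 0.19 °C.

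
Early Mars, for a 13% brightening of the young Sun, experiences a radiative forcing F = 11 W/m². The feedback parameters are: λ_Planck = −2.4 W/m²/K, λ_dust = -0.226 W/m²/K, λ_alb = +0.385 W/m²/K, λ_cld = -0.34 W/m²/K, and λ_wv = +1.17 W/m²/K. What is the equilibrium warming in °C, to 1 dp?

7.8 °C

Net feedback parameter λ = (−2.4) + (-0.226) + (+0.385) + (-0.34) + (+1.17) = -1.411 W/m²/K.
ΔT = −F/λ = −11/(-1.411) = 7.8 °C.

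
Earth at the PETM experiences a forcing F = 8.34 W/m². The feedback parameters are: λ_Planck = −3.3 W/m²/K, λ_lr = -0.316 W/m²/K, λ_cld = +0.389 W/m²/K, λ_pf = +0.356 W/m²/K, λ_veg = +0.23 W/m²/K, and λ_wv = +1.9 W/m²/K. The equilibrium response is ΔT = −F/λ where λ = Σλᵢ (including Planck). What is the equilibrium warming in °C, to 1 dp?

11.3 °C

Net feedback parameter λ = (−3.3) + (-0.316) + (+0.389) + (+0.356) + (+0.23) + (+1.9) = -0.741 W/m²/K.
ΔT = −F/λ = −8.34/(-0.741) = 11.3 °C.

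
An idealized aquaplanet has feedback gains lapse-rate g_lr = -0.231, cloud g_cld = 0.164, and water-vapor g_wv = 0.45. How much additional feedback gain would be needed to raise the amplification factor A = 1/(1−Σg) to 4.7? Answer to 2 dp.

Current total gain = 0.383.
Target gain for A = 4.7: g* = 1 − 1/4.7 = 0.7872.
Additional gain needed = 0.7872 − 0.383 = 0.40.

0.40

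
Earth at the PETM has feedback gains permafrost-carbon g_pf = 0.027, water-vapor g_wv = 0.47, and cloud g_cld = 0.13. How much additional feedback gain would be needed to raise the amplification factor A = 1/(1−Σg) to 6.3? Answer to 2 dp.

Current total gain = 0.627.
Target gain for A = 6.3: g* = 1 − 1/6.3 = 0.8413.
Additional gain needed = 0.8413 − 0.627 = 0.21.

0.21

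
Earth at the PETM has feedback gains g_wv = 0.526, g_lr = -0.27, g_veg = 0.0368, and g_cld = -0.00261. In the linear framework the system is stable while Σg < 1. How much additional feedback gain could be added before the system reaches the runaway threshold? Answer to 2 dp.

Current total gain = 0.526 − 0.27 + 0.0368 − 0.00261 = 0.29019.
Margin to runaway = 1 − 0.29019 = 0.71.

0.71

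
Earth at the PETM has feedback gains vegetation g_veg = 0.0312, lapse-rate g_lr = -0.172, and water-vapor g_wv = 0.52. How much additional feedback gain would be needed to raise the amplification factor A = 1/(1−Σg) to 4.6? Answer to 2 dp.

0.40

Current total gain = 0.3792.
Target gain for A = 4.6: g* = 1 − 1/4.6 = 0.7826.
Additional gain needed = 0.7826 − 0.3792 = 0.40.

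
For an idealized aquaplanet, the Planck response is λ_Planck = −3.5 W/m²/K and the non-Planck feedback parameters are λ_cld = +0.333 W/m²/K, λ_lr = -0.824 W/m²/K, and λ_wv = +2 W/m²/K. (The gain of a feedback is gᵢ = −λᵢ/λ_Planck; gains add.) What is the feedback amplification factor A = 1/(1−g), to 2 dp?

1.76

Convert to gains: g_cld = 0.333/3.5 = 0.09514; g_lr = -0.824/3.5 = -0.2354; g_wv = 2/3.5 = 0.5714.
Total gain g = 0.43114.
A = 1/(1 − 0.43114) = 1.76.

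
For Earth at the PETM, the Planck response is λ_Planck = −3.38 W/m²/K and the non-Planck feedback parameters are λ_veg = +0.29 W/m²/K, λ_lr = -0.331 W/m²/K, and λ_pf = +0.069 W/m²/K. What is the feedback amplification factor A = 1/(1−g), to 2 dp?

Convert to gains: g_veg = 0.29/3.38 = 0.0858; g_lr = -0.331/3.38 = -0.09793; g_pf = 0.069/3.38 = 0.02041.
Total gain g = 0.00828.
A = 1/(1 − 0.00828) = 1.01.

1.01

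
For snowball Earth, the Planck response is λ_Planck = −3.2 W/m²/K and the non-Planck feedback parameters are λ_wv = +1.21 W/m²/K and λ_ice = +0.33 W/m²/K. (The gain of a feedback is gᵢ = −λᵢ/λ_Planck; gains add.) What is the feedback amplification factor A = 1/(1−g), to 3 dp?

Convert to gains: g_wv = 1.21/3.2 = 0.3781; g_ice = 0.33/3.2 = 0.1031.
Total gain g = 0.4812.
A = 1/(1 − 0.4812) = 1.928.

1.928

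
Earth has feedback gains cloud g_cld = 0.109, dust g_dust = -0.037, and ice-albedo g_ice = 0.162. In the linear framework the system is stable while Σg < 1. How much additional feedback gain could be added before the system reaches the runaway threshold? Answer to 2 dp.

0.77

Current total gain = 0.109 − 0.037 + 0.162 = 0.234.
Margin to runaway = 1 − 0.234 = 0.77.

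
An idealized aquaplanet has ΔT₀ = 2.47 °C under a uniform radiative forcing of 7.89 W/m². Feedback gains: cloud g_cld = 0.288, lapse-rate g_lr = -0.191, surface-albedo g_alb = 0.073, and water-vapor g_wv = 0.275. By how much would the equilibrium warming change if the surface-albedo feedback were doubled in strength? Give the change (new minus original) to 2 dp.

Original: g = 0.445, ΔT = 2.47/(1−0.445) = 4.4505 °C.
With doubled surface-albedo: g' = 0.518, ΔT' = 2.47/(1−0.518) = 5.1245 °C.
Change = 5.1245 − 4.4505 = 0.67 °C.

0.67 °C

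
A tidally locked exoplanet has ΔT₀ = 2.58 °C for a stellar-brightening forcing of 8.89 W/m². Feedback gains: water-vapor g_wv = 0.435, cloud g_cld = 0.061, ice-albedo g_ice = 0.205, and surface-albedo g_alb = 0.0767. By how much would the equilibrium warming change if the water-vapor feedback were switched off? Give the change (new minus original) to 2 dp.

-7.68 °C

Original: g = 0.7777, ΔT = 2.58/(1−0.7777) = 11.6059 °C.
Without water-vapor: g' = 0.3427, ΔT' = 2.58/(1−0.3427) = 3.9251 °C.
Change = 3.9251 − 11.6059 = -7.68 °C.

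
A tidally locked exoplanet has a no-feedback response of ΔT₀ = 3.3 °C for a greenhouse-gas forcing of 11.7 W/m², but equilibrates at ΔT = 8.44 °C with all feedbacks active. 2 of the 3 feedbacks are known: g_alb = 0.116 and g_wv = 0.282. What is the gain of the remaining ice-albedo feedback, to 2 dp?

0.21

Amplification A = ΔT/ΔT₀ = 8.44/3.3 = 2.558.
Total gain g = 1 − 1/A = 1 − 1/2.558 = 0.6091.
Known gains sum to 0.116 + 0.282 = 0.398.
g_ice = 0.6091 − 0.398 = 0.21.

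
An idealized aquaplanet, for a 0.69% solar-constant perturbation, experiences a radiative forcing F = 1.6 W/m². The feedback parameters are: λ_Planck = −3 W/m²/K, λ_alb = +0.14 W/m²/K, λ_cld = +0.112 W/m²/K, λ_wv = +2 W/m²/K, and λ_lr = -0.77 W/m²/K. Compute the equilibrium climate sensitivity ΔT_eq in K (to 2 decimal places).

Net feedback parameter λ = (−3) + (+0.14) + (+0.112) + (+2) + (-0.77) = -1.518 W/m²/K.
ΔT = −F/λ = −1.6/(-1.518) = 1.05 K.

1.05 K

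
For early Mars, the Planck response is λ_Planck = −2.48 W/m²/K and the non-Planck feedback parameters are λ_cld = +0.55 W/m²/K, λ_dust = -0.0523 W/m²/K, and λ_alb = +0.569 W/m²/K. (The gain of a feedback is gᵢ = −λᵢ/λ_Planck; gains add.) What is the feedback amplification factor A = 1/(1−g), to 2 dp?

Convert to gains: g_cld = 0.55/2.48 = 0.2218; g_dust = -0.0523/2.48 = -0.02109; g_alb = 0.569/2.48 = 0.2294.
Total gain g = 0.43011.
A = 1/(1 − 0.43011) = 1.75.

1.75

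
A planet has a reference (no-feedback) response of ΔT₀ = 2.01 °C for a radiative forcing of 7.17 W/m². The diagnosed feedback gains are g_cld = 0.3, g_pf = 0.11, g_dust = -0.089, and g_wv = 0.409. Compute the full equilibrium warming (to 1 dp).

7.4 °C

Total gain g = 0.3 + 0.11 − 0.089 + 0.409 = 0.73.
Amplification A = 1/(1 − 0.73) = 3.704.
ΔT = 2.01 × 3.704 = 7.4 °C.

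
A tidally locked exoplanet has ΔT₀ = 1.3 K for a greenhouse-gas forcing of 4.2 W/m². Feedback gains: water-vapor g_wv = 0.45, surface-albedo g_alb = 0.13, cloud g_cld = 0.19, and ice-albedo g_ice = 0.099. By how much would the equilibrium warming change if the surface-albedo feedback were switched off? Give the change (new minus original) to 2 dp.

-4.94 K

Original: g = 0.869, ΔT = 1.3/(1−0.869) = 9.9237 K.
Without surface-albedo: g' = 0.739, ΔT' = 1.3/(1−0.739) = 4.9808 K.
Change = 4.9808 − 9.9237 = -4.94 K.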